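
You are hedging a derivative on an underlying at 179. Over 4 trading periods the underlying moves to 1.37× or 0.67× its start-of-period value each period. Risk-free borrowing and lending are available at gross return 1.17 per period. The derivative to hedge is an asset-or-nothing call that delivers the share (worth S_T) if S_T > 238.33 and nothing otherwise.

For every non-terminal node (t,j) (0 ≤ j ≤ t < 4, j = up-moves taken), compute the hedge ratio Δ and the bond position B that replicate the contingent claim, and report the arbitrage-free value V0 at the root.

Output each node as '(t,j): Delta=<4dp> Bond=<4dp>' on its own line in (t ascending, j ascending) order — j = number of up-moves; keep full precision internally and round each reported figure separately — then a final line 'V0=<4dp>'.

Risk-neutral probability p* = (R−d)/(u−d) = (1.17−0.67)/(1.37−0.67) = 0.7143.
Payoff layer (t=4): V(4,0)=0.0000, V(4,1)=0.0000, V(4,2)=0.0000, V(4,3)=308.3824, V(4,4)=630.5729
  t=3,j=0: stock 53.8366 → up 73.7561 (V=0.0000), down 36.0705 (V=0.0000). Price 0.0000; hedge Δ=0.0000, bond B=0.0000.
  t=3,j=1: stock 110.0837 → up 150.8147 (V=0.0000), down 73.7561 (V=0.0000). Price 0.0000; hedge Δ=0.0000, bond B=0.0000.
  t=3,j=2: stock 225.0966 → up 308.3824 (V=308.3824), down 150.8147 (V=0.0000). Price 188.2676; hedge Δ=1.9571, bond B=-252.2786.
  t=3,j=3: stock 460.2722 → up 630.5729 (V=630.5729), down 308.3824 (V=308.3824). Price 460.2722; hedge Δ=1.0000, bond B=0.0000.
  t=2,j=0: stock 80.3531 → up 110.0837 (V=0.0000), down 53.8366 (V=0.0000). Price 0.0000; hedge Δ=0.0000, bond B=0.0000.
  t=2,j=1: stock 164.3041 → up 225.0966 (V=188.2676), down 110.0837 (V=0.0000). Price 114.9375; hedge Δ=1.6369, bond B=-154.0162.
  t=2,j=2: stock 335.9651 → up 460.2722 (V=460.2722), down 225.0966 (V=188.2676). Price 326.9715; hedge Δ=1.1566, bond B=-61.6065.
  t=1,j=0: stock 119.9300 → up 164.3041 (V=114.9375), down 80.3531 (V=0.0000). Price 70.1694; hedge Δ=1.3691, bond B=-94.0270.
  t=1,j=1: stock 245.2300 → up 335.9651 (V=326.9715), down 164.3041 (V=114.9375). Price 227.6840; hedge Δ=1.2352, bond B=-75.2216.
  t=0,j=0: stock 179.0000 → up 245.2300 (V=227.6840), down 119.9300 (V=70.1694). Price 156.1366; hedge Δ=1.2571, bond B=-68.8843.
Check: Δ(0,0)·S0 + B(0,0) = 156.1366 = V0.

(0,0): Delta=1.2571 Bond=-68.8843
(1,0): Delta=1.3691 Bond=-94.0270
(1,1): Delta=1.2352 Bond=-75.2216
(2,0): Delta=0.0000 Bond=0.0000
(2,1): Delta=1.6369 Bond=-154.0162
(2,2): Delta=1.1566 Bond=-61.6065
(3,0): Delta=0.0000 Bond=0.0000
(3,1): Delta=0.0000 Bond=0.0000
(3,2): Delta=1.9571 Bond=-252.2786
(3,3): Delta=1.0000 Bond=0.0000
V0=156.1366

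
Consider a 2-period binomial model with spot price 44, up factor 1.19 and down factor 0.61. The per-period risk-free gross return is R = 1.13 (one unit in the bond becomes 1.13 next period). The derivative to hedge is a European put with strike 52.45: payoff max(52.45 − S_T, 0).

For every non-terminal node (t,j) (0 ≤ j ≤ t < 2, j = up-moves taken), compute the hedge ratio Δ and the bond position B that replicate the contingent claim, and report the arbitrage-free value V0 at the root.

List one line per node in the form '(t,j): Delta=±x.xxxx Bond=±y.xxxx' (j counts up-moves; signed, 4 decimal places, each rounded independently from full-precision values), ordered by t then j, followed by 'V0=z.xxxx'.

Under the risk-neutral measure, an up-move has probability p* = (R−d)/(u−d) = 0.8966 and values discount at R = 1.13.
At expiry t=2: V(2,0)=36.0776, V(2,1)=20.5104, V(2,2)=0.0000
Node (1,0) S=26.8400: V=(p*·20.5104+(1−p*)·36.0776)/1.13=19.5759; Δ=(20.5104−36.0776)/(31.9396−16.3724)=-1.0000; B=V−Δ·S=46.4159
Node (1,1) S=52.3600: V=(p*·0.0000+(1−p*)·20.5104)/1.13=1.8777; Δ=(0.0000−20.5104)/(62.3084−31.9396)=-0.6754; B=V−Δ·S=37.2404
Node (0,0) S=44.0000: V=(p*·1.8777+(1−p*)·19.5759)/1.13=3.2819; Δ=(1.8777−19.5759)/(52.3600−26.8400)=-0.6935; B=V−Δ·S=33.7961
Root portfolio cost Δ·44+B reproduces V0=3.2819.

(0,0): Delta=-0.6935 Bond=33.7961
(1,0): Delta=-1.0000 Bond=46.4159
(1,1): Delta=-0.6754 Bond=37.2404
V0=3.2819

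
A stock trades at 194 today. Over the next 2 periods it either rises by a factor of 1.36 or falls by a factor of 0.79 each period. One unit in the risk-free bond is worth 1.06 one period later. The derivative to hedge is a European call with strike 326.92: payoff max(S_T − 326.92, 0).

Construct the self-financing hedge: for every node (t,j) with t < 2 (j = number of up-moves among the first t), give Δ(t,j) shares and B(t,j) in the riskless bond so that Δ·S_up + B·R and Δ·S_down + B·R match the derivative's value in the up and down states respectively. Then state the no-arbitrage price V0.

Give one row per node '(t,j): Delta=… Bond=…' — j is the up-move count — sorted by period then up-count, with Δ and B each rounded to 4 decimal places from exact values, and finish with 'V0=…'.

(0,0): Delta=0.1289 Bond=-18.6403
(1,0): Delta=0.0000 Bond=0.0000
(1,1): Delta=0.2121 Bond=-41.7128
V0=6.3707

Since d<R<u, set p* = (R−d)/(u−d) = 0.4737; price each node as the discounted p*-expectation of its children.
Terminal values V(2,·): V(2,0)=0.0000, V(2,1)=0.0000, V(2,2)=31.9024
Node (1,0) S=153.2600: V=(p*·0.0000+(1−p*)·0.0000)/1.06=0.0000; Δ=(0.0000−0.0000)/(208.4336−121.0754)=0.0000; B=V−Δ·S=0.0000
Node (1,1) S=263.8400: V=(p*·31.9024+(1−p*)·0.0000)/1.06=14.2563; Δ=(31.9024−0.0000)/(358.8224−208.4336)=0.2121; B=V−Δ·S=-41.7128
Node (0,0) S=194.0000: V=(p*·14.2563+(1−p*)·0.0000)/1.06=6.3707; Δ=(14.2563−0.0000)/(263.8400−153.2600)=0.1289; B=V−Δ·S=-18.6403
Root portfolio cost Δ·194+B reproduces V0=6.3707.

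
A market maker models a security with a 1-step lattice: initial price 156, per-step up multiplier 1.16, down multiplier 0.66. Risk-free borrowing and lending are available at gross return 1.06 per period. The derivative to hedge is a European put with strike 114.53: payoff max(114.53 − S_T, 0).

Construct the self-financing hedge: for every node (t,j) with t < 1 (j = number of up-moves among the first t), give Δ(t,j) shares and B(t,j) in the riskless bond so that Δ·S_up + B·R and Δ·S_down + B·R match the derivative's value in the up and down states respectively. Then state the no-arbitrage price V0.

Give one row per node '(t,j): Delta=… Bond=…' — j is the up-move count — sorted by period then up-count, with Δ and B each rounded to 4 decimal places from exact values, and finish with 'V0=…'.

(0,0): Delta=-0.1483 Bond=25.3230
V0=2.1830

The replicating-portfolio and risk-neutral prices coincide; use p* = (1.06−0.66)/(1.16−0.66) = 0.8000 for the latter.
Terminal payoffs: V(1,0)=11.5700, V(1,1)=0.0000
Node (0,0) S=156.0000: V=(p*·0.0000+(1−p*)·11.5700)/1.06=2.1830; Δ=(0.0000−11.5700)/(180.9600−102.9600)=-0.1483; B=V−Δ·S=25.3230
Check: Δ(0,0)·S0 + B(0,0) = 2.1830 = V0.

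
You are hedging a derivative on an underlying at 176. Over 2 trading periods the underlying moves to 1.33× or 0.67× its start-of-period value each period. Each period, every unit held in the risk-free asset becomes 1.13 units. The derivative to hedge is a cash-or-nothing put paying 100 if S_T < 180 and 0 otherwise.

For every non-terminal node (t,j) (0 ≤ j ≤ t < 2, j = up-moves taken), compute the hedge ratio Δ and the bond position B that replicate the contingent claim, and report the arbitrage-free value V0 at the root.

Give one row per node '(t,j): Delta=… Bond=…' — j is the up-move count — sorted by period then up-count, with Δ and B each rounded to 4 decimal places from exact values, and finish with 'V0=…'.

Risk-neutral probability p* = (R−d)/(u−d) = (1.13−0.67)/(1.33−0.67) = 0.6970.
At expiry t=2: V(2,0)=100.0000, V(2,1)=100.0000, V(2,2)=0.0000
  t=1,j=0: stock 117.9200 → up 156.8336 (V=100.0000), down 79.0064 (V=100.0000). Price 88.4956; hedge Δ=0.0000, bond B=88.4956.
  t=1,j=1: stock 234.0800 → up 311.3264 (V=0.0000), down 156.8336 (V=100.0000). Price 26.8168; hedge Δ=-0.6473, bond B=178.3320.
  t=0,j=0: stock 176.0000 → up 234.0800 (V=26.8168), down 117.9200 (V=88.4956). Price 40.2720; hedge Δ=-0.5310, bond B=133.7246.
Self-financing check: at every node Δ·S+B equals the discounted successor values.

(0,0): Delta=-0.5310 Bond=133.7246
(1,0): Delta=0.0000 Bond=88.4956
(1,1): Delta=-0.6473 Bond=178.3320
V0=40.2720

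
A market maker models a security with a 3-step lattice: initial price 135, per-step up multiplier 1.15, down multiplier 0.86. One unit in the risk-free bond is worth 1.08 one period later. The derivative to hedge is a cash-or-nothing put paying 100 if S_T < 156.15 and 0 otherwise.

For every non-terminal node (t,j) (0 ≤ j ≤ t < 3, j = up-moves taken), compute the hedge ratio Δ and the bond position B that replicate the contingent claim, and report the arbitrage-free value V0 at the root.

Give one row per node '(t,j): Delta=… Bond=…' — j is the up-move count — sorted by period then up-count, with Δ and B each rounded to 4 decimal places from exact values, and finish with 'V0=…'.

(0,0): Delta=-1.2603 Bond=214.8643
(1,0): Delta=0.0000 Bond=85.7339
(1,1): Delta=-1.5602 Bond=278.6096
(2,0): Delta=0.0000 Bond=92.5926
(2,1): Delta=0.0000 Bond=92.5926
(2,2): Delta=-1.9314 Bond=367.1775
V0=44.7253

Risk-neutral probability p* = (R−d)/(u−d) = (1.08−0.86)/(1.15−0.86) = 0.7586.
Terminal values V(3,·): V(3,0)=100.0000, V(3,1)=100.0000, V(3,2)=100.0000, V(3,3)=0.0000
  t=2,j=0: stock 99.8460 → up 114.8229 (V=100.0000), down 85.8676 (V=100.0000). Price 92.5926; hedge Δ=0.0000, bond B=92.5926.
  t=2,j=1: stock 133.5150 → up 153.5422 (V=100.0000), down 114.8229 (V=100.0000). Price 92.5926; hedge Δ=0.0000, bond B=92.5926.
  t=2,j=2: stock 178.5375 → up 205.3181 (V=0.0000), down 153.5422 (V=100.0000). Price 22.3499; hedge Δ=-1.9314, bond B=367.1775.
  t=1,j=0: stock 116.1000 → up 133.5150 (V=92.5926), down 99.8460 (V=92.5926). Price 85.7339; hedge Δ=0.0000, bond B=85.7339.
  t=1,j=1: stock 155.2500 → up 178.5375 (V=22.3499), down 133.5150 (V=92.5926). Price 36.3936; hedge Δ=-1.5602, bond B=278.6096.
  t=0,j=0: stock 135.0000 → up 155.2500 (V=36.3936), down 116.1000 (V=85.7339). Price 44.7253; hedge Δ=-1.2603, bond B=214.8643.
Root portfolio cost Δ·135+B reproduces V0=44.7253.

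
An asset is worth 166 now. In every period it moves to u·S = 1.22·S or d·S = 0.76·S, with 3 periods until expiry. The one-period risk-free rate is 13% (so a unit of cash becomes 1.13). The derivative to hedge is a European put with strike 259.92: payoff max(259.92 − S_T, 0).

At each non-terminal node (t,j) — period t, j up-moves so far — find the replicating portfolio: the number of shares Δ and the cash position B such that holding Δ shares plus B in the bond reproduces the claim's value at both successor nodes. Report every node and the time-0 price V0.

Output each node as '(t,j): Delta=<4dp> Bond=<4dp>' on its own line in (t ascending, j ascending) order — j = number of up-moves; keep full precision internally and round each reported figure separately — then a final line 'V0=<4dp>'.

No-arbitrage ⇒ martingale measure with p* = (R−d)/(u−d) = 0.8043.
At expiry t=3: V(3,0)=187.0500, V(3,1)=142.9444, V(3,2)=72.1435, V(3,3)=0.0000
  t=2,j=0: stock 95.8816 → up 116.9756 (V=142.9444), down 72.8700 (V=187.0500). Price 134.1361; hedge Δ=-1.0000, bond B=230.0177.
  t=2,j=1: stock 153.9152 → up 187.7765 (V=72.1435), down 116.9756 (V=142.9444). Price 76.1025; hedge Δ=-1.0000, bond B=230.0177.
  t=2,j=2: stock 247.0744 → up 301.4308 (V=0.0000), down 187.7765 (V=72.1435). Price 12.4912; hedge Δ=-0.6348, bond B=169.3248.
  t=1,j=0: stock 126.1600 → up 153.9152 (V=76.1025), down 95.8816 (V=134.1361). Price 77.3955; hedge Δ=-1.0000, bond B=203.5555.
  t=1,j=1: stock 202.5200 → up 247.0744 (V=12.4912), down 153.9152 (V=76.1025). Price 22.0680; hedge Δ=-0.6828, bond B=160.3535.
  t=0,j=0: stock 166.0000 → up 202.5200 (V=22.0680), down 126.1600 (V=77.3955). Price 29.1088; hedge Δ=-0.7246, bond B=149.3859.
The time-0 hedge costs 29.1088, which is the no-arbitrage price.

(0,0): Delta=-0.7246 Bond=149.3859
(1,0): Delta=-1.0000 Bond=203.5555
(1,1): Delta=-0.6828 Bond=160.3535
(2,0): Delta=-1.0000 Bond=230.0177
(2,1): Delta=-1.0000 Bond=230.0177
(2,2): Delta=-0.6348 Bond=169.3248
V0=29.1088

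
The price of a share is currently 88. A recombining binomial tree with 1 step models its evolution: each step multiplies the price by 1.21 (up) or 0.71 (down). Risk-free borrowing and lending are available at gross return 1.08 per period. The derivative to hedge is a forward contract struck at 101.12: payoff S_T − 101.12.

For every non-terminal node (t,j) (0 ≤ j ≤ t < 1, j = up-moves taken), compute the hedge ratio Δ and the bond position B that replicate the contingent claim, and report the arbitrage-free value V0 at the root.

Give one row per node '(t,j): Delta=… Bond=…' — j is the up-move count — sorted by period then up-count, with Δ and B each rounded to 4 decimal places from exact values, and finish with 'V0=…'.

(0,0): Delta=1.0000 Bond=-93.6296
V0=-5.6296

No-arbitrage ⇒ martingale measure with p* = (R−d)/(u−d) = 0.7400.
Terminal payoffs: V(1,0)=-38.6400, V(1,1)=5.3600
(0,0): S=88.0000. Δ = (V_up−V_dn)/(S_up−S_dn) = (5.3600−-38.6400)/(106.4800−62.4800) = 1.0000. V = [p*·5.3600 + (1−p*)·-38.6400]/1.08 = -5.6296. B = V − Δ·S = -93.6296.
Root portfolio cost Δ·88+B reproduces V0=-5.6296.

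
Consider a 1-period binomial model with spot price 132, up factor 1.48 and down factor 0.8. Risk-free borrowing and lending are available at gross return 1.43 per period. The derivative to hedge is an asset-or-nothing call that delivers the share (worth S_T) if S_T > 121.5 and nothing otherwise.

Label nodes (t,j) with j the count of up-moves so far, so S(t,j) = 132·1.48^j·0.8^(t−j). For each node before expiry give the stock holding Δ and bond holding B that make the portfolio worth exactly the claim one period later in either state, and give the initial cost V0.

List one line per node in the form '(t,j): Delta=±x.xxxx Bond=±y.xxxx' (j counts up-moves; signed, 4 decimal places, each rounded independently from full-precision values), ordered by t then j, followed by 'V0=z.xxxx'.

(0,0): Delta=2.1765 Bond=-160.7240
V0=126.5701

Risk-neutral probability p* = (R−d)/(u−d) = (1.43−0.8)/(1.48−0.8) = 0.9265.
Terminal payoffs: V(1,0)=0.0000, V(1,1)=195.3600
  t=0,j=0: stock 132.0000 → up 195.3600 (V=195.3600), down 105.6000 (V=0.0000). Price 126.5701; hedge Δ=2.1765, bond B=-160.7240.
The time-0 hedge costs 126.5701, which is the no-arbitrage price.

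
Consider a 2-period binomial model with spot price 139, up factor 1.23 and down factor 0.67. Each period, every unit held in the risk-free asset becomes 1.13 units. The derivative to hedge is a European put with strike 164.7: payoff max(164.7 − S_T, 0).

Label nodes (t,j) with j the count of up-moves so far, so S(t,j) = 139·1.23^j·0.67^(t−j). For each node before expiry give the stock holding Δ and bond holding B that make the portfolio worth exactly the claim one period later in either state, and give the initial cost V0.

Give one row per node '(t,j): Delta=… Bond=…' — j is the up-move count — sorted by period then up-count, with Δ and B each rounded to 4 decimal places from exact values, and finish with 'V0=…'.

Since d<R<u, set p* = (R−d)/(u−d) = 0.8214; price each node as the discounted p*-expectation of its children.
Terminal payoffs: V(2,0)=102.3029, V(2,1)=50.1501, V(2,2)=0.0000
Node (1,0) S=93.1300: V=(p*·50.1501+(1−p*)·102.3029)/1.13=52.6222; Δ=(50.1501−102.3029)/(114.5499−62.3971)=-1.0000; B=V−Δ·S=145.7522
Node (1,1) S=170.9700: V=(p*·0.0000+(1−p*)·50.1501)/1.13=7.9251; Δ=(0.0000−50.1501)/(210.2931−114.5499)=-0.5238; B=V−Δ·S=97.4789
Node (0,0) S=139.0000: V=(p*·7.9251+(1−p*)·52.6222)/1.13=14.0768; Δ=(7.9251−52.6222)/(170.9700−93.1300)=-0.5742; B=V−Δ·S=93.8930
Check: Δ(0,0)·S0 + B(0,0) = 14.0768 = V0.

(0,0): Delta=-0.5742 Bond=93.8930
(1,0): Delta=-1.0000 Bond=145.7522
(1,1): Delta=-0.5238 Bond=97.4789
V0=14.0768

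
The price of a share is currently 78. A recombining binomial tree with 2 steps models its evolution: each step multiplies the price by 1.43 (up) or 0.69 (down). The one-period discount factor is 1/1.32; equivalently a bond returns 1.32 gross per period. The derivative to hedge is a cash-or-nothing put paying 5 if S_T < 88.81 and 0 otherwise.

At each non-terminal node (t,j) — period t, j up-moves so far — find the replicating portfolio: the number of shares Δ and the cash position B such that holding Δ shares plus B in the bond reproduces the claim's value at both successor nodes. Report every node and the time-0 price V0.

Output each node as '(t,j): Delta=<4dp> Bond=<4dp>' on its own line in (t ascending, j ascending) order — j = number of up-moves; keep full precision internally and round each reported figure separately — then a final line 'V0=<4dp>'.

(0,0): Delta=-0.0559 Bond=5.1476
(1,0): Delta=0.0000 Bond=3.7879
(1,1): Delta=-0.0606 Bond=7.3198
V0=0.7897

No-arbitrage ⇒ martingale measure with p* = (R−d)/(u−d) = 0.8514.
Terminal values V(2,·): V(2,0)=5.0000, V(2,1)=5.0000, V(2,2)=0.0000
Node (1,0) S=53.8200: V=(p*·5.0000+(1−p*)·5.0000)/1.32=3.7879; Δ=(5.0000−5.0000)/(76.9626−37.1358)=0.0000; B=V−Δ·S=3.7879
Node (1,1) S=111.5400: V=(p*·0.0000+(1−p*)·5.0000)/1.32=0.5631; Δ=(0.0000−5.0000)/(159.5022−76.9626)=-0.0606; B=V−Δ·S=7.3198
Node (0,0) S=78.0000: V=(p*·0.5631+(1−p*)·3.7879)/1.32=0.7897; Δ=(0.5631−3.7879)/(111.5400−53.8200)=-0.0559; B=V−Δ·S=5.1476
Each (Δ,B) replicates both successor values, so the strategy is self-financing and V0 is arbitrage-free.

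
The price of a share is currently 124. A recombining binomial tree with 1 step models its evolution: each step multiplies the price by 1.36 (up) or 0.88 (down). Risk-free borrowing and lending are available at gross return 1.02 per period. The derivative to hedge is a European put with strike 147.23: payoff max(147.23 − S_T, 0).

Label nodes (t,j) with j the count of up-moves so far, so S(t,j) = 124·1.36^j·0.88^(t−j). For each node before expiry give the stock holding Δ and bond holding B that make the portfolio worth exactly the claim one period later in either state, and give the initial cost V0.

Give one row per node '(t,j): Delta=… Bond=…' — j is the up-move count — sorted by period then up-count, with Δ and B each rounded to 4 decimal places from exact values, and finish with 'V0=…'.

No-arbitrage ⇒ martingale measure with p* = (R−d)/(u−d) = 0.2917.
Terminal values V(1,·): V(1,0)=38.1100, V(1,1)=0.0000
Node (0,0) S=124.0000: V=(p*·0.0000+(1−p*)·38.1100)/1.02=26.4653; Δ=(0.0000−38.1100)/(168.6400−109.1200)=-0.6403; B=V−Δ·S=105.8611
Check: Δ(0,0)·S0 + B(0,0) = 26.4653 = V0.

(0,0): Delta=-0.6403 Bond=105.8611
V0=26.4653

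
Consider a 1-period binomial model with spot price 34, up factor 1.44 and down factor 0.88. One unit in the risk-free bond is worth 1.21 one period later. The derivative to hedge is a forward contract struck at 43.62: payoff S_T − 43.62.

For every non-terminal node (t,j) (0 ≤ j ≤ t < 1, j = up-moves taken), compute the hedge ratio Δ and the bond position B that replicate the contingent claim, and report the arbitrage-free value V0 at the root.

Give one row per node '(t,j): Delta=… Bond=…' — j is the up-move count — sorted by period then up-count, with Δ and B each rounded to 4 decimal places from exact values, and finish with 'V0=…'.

(0,0): Delta=1.0000 Bond=-36.0496
V0=-2.0496

Under the risk-neutral measure, an up-move has probability p* = (R−d)/(u−d) = 0.5893 and values discount at R = 1.21.
At expiry t=1: V(1,0)=-13.7000, V(1,1)=5.3400
(0,0): S=34.0000. Δ = (V_up−V_dn)/(S_up−S_dn) = (5.3400−-13.7000)/(48.9600−29.9200) = 1.0000. V = [p*·5.3400 + (1−p*)·-13.7000]/1.21 = -2.0496. B = V − Δ·S = -36.0496.
Check: Δ(0,0)·S0 + B(0,0) = -2.0496 = V0.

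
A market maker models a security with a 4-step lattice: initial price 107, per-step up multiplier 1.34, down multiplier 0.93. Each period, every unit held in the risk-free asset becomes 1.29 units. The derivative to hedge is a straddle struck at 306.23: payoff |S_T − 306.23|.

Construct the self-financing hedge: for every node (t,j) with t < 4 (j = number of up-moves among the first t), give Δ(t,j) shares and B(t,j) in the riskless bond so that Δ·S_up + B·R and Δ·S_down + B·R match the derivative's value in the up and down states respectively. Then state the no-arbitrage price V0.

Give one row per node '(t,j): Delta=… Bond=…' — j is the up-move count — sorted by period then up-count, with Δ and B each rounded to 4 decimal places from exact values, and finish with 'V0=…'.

Since d<R<u, set p* = (R−d)/(u−d) = 0.8780; price each node as the discounted p*-expectation of its children.
Terminal values V(4,·): V(4,0)=226.1884, V(4,1)=190.9013, V(4,2)=140.0575, V(4,3)=66.7986, V(4,4)=38.7572
Node (3,0) S=86.0662: V=(p*·190.9013+(1−p*)·226.1884)/1.29=151.3214; Δ=(190.9013−226.1884)/(115.3287−80.0416)=-1.0000; B=V−Δ·S=237.3876
Node (3,1) S=124.0094: V=(p*·140.0575+(1−p*)·190.9013)/1.29=113.3782; Δ=(140.0575−190.9013)/(166.1725−115.3287)=-1.0000; B=V−Δ·S=237.3876
Node (3,2) S=178.6802: V=(p*·66.7986+(1−p*)·140.0575)/1.29=58.7074; Δ=(66.7986−140.0575)/(239.4314−166.1725)=-1.0000; B=V−Δ·S=237.3876
Node (3,3) S=257.4531: V=(p*·38.7572+(1−p*)·66.7986)/1.29=32.6953; Δ=(38.7572−66.7986)/(344.9872−239.4314)=-0.2657; B=V−Δ·S=101.0889
Node (2,0) S=92.5443: V=(p*·113.3782+(1−p*)·151.3214)/1.29=91.4771; Δ=(113.3782−151.3214)/(124.0094−86.0662)=-1.0000; B=V−Δ·S=184.0214
Node (2,1) S=133.3434: V=(p*·58.7074+(1−p*)·113.3782)/1.29=50.6780; Δ=(58.7074−113.3782)/(178.6802−124.0094)=-1.0000; B=V−Δ·S=184.0214
Node (2,2) S=192.1292: V=(p*·32.6953+(1−p*)·58.7074)/1.29=27.8042; Δ=(32.6953−58.7074)/(257.4531−178.6802)=-0.3302; B=V−Δ·S=91.2486
Node (1,0) S=99.5100: V=(p*·50.6780+(1−p*)·91.4771)/1.29=43.1422; Δ=(50.6780−91.4771)/(133.3434−92.5443)=-1.0000; B=V−Δ·S=142.6522
Node (1,1) S=143.3800: V=(p*·27.8042+(1−p*)·50.6780)/1.29=23.7161; Δ=(27.8042−50.6780)/(192.1292−133.3434)=-0.3891; B=V−Δ·S=79.5057
Node (0,0) S=107.0000: V=(p*·23.7161+(1−p*)·43.1422)/1.29=20.2210; Δ=(23.7161−43.1422)/(143.3800−99.5100)=-0.4428; B=V−Δ·S=67.6019
The time-0 hedge costs 20.2210, which is the no-arbitrage price.

(0,0): Delta=-0.4428 Bond=67.6019
(1,0): Delta=-1.0000 Bond=142.6522
(1,1): Delta=-0.3891 Bond=79.5057
(2,0): Delta=-1.0000 Bond=184.0214
(2,1): Delta=-1.0000 Bond=184.0214
(2,2): Delta=-0.3302 Bond=91.2486
(3,0): Delta=-1.0000 Bond=237.3876
(3,1): Delta=-1.0000 Bond=237.3876
(3,2): Delta=-1.0000 Bond=237.3876
(3,3): Delta=-0.2657 Bond=101.0889
V0=20.2210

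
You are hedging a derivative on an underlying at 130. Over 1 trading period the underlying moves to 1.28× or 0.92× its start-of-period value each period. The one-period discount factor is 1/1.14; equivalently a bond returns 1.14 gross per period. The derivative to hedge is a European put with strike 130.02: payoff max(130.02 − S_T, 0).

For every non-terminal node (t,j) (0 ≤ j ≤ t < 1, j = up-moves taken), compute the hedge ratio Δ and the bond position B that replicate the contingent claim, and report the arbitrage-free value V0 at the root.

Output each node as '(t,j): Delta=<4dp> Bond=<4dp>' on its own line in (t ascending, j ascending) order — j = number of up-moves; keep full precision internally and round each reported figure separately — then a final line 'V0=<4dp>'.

Risk-neutral probability p* = (R−d)/(u−d) = (1.14−0.92)/(1.28−0.92) = 0.6111.
Payoff layer (t=1): V(1,0)=10.4200, V(1,1)=0.0000
Node (0,0) S=130.0000: V=(p*·0.0000+(1−p*)·10.4200)/1.14=3.5546; Δ=(0.0000−10.4200)/(166.4000−119.6000)=-0.2226; B=V−Δ·S=32.4990
Check: Δ(0,0)·S0 + B(0,0) = 3.5546 = V0.

(0,0): Delta=-0.2226 Bond=32.4990
V0=3.5546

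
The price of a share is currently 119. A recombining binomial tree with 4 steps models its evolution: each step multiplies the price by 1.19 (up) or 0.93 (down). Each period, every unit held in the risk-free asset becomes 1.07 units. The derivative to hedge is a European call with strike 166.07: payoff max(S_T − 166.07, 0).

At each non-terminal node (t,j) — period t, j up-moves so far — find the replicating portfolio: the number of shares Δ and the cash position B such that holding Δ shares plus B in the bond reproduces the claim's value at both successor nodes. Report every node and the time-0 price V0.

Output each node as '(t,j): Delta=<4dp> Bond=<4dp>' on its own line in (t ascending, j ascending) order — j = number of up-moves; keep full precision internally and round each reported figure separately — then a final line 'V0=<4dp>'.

(0,0): Delta=0.4311 Bond=-42.1570
(1,0): Delta=0.1798 Bond=-17.2927
(1,1): Delta=0.5995 Bond=-68.9497
(2,0): Delta=0.0000 Bond=0.0000
(2,1): Delta=0.3002 Bond=-34.3630
(2,2): Delta=0.7999 Bond=-107.5589
(3,0): Delta=0.0000 Bond=0.0000
(3,1): Delta=0.0000 Bond=0.0000
(3,2): Delta=0.5013 Bond=-68.2843
(3,3): Delta=1.0000 Bond=-155.2056
V0=9.1454

Under the risk-neutral measure, an up-move has probability p* = (R−d)/(u−d) = 0.5385 and values discount at R = 1.07.
Payoff layer (t=4): V(4,0)=0.0000, V(4,1)=0.0000, V(4,2)=0.0000, V(4,3)=20.4265, V(4,4)=72.5654
  t=3,j=0: stock 95.7185 → up 113.9050 (V=0.0000), down 89.0182 (V=0.0000). Price 0.0000; hedge Δ=0.0000, bond B=0.0000.
  t=3,j=1: stock 122.4785 → up 145.7494 (V=0.0000), down 113.9050 (V=0.0000). Price 0.0000; hedge Δ=0.0000, bond B=0.0000.
  t=3,j=2: stock 156.7198 → up 186.4965 (V=20.4265), down 145.7494 (V=0.0000). Price 10.2794; hedge Δ=0.5013, bond B=-68.2843.
  t=3,j=3: stock 200.5339 → up 238.6354 (V=72.5654), down 186.4965 (V=20.4265). Price 45.3283; hedge Δ=1.0000, bond B=-155.2056.
  t=2,j=0: stock 102.9231 → up 122.4785 (V=0.0000), down 95.7185 (V=0.0000). Price 0.0000; hedge Δ=0.0000, bond B=0.0000.
  t=2,j=1: stock 131.6973 → up 156.7198 (V=10.2794), down 122.4785 (V=0.0000). Price 5.1729; hedge Δ=0.3002, bond B=-34.3630.
  t=2,j=2: stock 168.5159 → up 200.5339 (V=45.3283), down 156.7198 (V=10.2794). Price 27.2447; hedge Δ=0.7999, bond B=-107.5589.
  t=1,j=0: stock 110.6700 → up 131.6973 (V=5.1729), down 102.9231 (V=0.0000). Price 2.6032; hedge Δ=0.1798, bond B=-17.2927.
  t=1,j=1: stock 141.6100 → up 168.5159 (V=27.2447), down 131.6973 (V=5.1729). Price 15.9418; hedge Δ=0.5995, bond B=-68.9497.
  t=0,j=0: stock 119.0000 → up 141.6100 (V=15.9418), down 110.6700 (V=2.6032). Price 9.1454; hedge Δ=0.4311, bond B=-42.1570.
Self-financing check: at every node Δ·S+B equals the discounted successor values.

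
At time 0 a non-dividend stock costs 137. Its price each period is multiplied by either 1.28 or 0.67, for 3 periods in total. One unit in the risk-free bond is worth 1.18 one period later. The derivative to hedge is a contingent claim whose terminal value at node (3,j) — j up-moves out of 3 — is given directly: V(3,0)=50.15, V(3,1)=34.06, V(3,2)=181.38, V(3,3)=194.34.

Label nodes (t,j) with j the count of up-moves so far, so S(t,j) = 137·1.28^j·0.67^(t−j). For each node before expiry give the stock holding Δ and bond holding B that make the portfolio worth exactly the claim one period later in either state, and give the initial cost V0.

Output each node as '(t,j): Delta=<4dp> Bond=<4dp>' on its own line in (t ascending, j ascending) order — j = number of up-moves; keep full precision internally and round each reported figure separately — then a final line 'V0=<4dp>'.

No-arbitrage ⇒ martingale measure with p* = (R−d)/(u−d) = 0.8361.
Payoff layer (t=3): V(3,0)=50.1500, V(3,1)=34.0600, V(3,2)=181.3800, V(3,3)=194.3400
  t=2,j=0: stock 61.4993 → up 78.7191 (V=34.0600), down 41.2045 (V=50.1500). Price 31.0997; hedge Δ=-0.4289, bond B=57.4768.
  t=2,j=1: stock 117.4912 → up 150.3887 (V=181.3800), down 78.7191 (V=34.0600). Price 133.2451; hedge Δ=2.0555, bond B=-108.2631.
  t=2,j=2: stock 224.4608 → up 287.3098 (V=194.3400), down 150.3887 (V=181.3800). Price 162.8944; hedge Δ=0.0947, bond B=141.6485.
  t=1,j=0: stock 91.7900 → up 117.4912 (V=133.2451), down 61.4993 (V=31.0997). Price 98.7288; hedge Δ=1.8243, bond B=-68.7226.
  t=1,j=1: stock 175.3600 → up 224.4608 (V=162.8944), down 117.4912 (V=133.2451). Price 133.9270; hedge Δ=0.2772, bond B=85.3215.
  t=0,j=0: stock 137.0000 → up 175.3600 (V=133.9270), down 91.7900 (V=98.7288). Price 108.6075; hedge Δ=0.4212, bond B=50.9054.
Each (Δ,B) replicates both successor values, so the strategy is self-financing and V0 is arbitrage-free.

(0,0): Delta=0.4212 Bond=50.9054
(1,0): Delta=1.8243 Bond=-68.7226
(1,1): Delta=0.2772 Bond=85.3215
(2,0): Delta=-0.4289 Bond=57.4768
(2,1): Delta=2.0555 Bond=-108.2631
(2,2): Delta=0.0947 Bond=141.6485
V0=108.6075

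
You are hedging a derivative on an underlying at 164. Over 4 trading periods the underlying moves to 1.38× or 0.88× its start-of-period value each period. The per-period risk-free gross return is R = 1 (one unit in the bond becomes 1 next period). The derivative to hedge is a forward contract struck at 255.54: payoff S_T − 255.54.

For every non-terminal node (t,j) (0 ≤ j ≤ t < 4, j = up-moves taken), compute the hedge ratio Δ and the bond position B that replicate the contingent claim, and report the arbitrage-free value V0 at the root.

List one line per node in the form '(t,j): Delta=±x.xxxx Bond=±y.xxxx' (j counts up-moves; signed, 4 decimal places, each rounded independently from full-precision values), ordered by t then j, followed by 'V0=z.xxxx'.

Risk-neutral probability p* = (R−d)/(u−d) = (1−0.88)/(1.38−0.88) = 0.2400.
Terminal payoffs: V(4,0)=-157.1900, V(4,1)=-101.3093, V(4,2)=-13.6782, V(4,3)=123.7434, V(4,4)=339.2453
(3,0): S=111.7614. Δ = (V_up−V_dn)/(S_up−S_dn) = (-101.3093−-157.1900)/(154.2307−98.3500) = 1.0000. V = [p*·-101.3093 + (1−p*)·-157.1900]/1 = -143.7786. B = V − Δ·S = -255.5400.
(3,1): S=175.2622. Δ = (V_up−V_dn)/(S_up−S_dn) = (-13.6782−-101.3093)/(241.8618−154.2307) = 1.0000. V = [p*·-13.6782 + (1−p*)·-101.3093]/1 = -80.2778. B = V − Δ·S = -255.5400.
(3,2): S=274.8430. Δ = (V_up−V_dn)/(S_up−S_dn) = (123.7434−-13.6782)/(379.2834−241.8618) = 1.0000. V = [p*·123.7434 + (1−p*)·-13.6782]/1 = 19.3030. B = V − Δ·S = -255.5400.
(3,3): S=431.0038. Δ = (V_up−V_dn)/(S_up−S_dn) = (339.2453−123.7434)/(594.7853−379.2834) = 1.0000. V = [p*·339.2453 + (1−p*)·123.7434]/1 = 175.4638. B = V − Δ·S = -255.5400.
(2,0): S=127.0016. Δ = (V_up−V_dn)/(S_up−S_dn) = (-80.2778−-143.7786)/(175.2622−111.7614) = 1.0000. V = [p*·-80.2778 + (1−p*)·-143.7786]/1 = -128.5384. B = V − Δ·S = -255.5400.
(2,1): S=199.1616. Δ = (V_up−V_dn)/(S_up−S_dn) = (19.3030−-80.2778)/(274.8430−175.2622) = 1.0000. V = [p*·19.3030 + (1−p*)·-80.2778]/1 = -56.3784. B = V − Δ·S = -255.5400.
(2,2): S=312.3216. Δ = (V_up−V_dn)/(S_up−S_dn) = (175.4638−19.3030)/(431.0038−274.8430) = 1.0000. V = [p*·175.4638 + (1−p*)·19.3030]/1 = 56.7816. B = V − Δ·S = -255.5400.
(1,0): S=144.3200. Δ = (V_up−V_dn)/(S_up−S_dn) = (-56.3784−-128.5384)/(199.1616−127.0016) = 1.0000. V = [p*·-56.3784 + (1−p*)·-128.5384]/1 = -111.2200. B = V − Δ·S = -255.5400.
(1,1): S=226.3200. Δ = (V_up−V_dn)/(S_up−S_dn) = (56.7816−-56.3784)/(312.3216−199.1616) = 1.0000. V = [p*·56.7816 + (1−p*)·-56.3784]/1 = -29.2200. B = V − Δ·S = -255.5400.
(0,0): S=164.0000. Δ = (V_up−V_dn)/(S_up−S_dn) = (-29.2200−-111.2200)/(226.3200−144.3200) = 1.0000. V = [p*·-29.2200 + (1−p*)·-111.2200]/1 = -91.5400. B = V − Δ·S = -255.5400.
Root portfolio cost Δ·164+B reproduces V0=-91.5400.

(0,0): Delta=1.0000 Bond=-255.5400
(1,0): Delta=1.0000 Bond=-255.5400
(1,1): Delta=1.0000 Bond=-255.5400
(2,0): Delta=1.0000 Bond=-255.5400
(2,1): Delta=1.0000 Bond=-255.5400
(2,2): Delta=1.0000 Bond=-255.5400
(3,0): Delta=1.0000 Bond=-255.5400
(3,1): Delta=1.0000 Bond=-255.5400
(3,2): Delta=1.0000 Bond=-255.5400
(3,3): Delta=1.0000 Bond=-255.5400
V0=-91.5400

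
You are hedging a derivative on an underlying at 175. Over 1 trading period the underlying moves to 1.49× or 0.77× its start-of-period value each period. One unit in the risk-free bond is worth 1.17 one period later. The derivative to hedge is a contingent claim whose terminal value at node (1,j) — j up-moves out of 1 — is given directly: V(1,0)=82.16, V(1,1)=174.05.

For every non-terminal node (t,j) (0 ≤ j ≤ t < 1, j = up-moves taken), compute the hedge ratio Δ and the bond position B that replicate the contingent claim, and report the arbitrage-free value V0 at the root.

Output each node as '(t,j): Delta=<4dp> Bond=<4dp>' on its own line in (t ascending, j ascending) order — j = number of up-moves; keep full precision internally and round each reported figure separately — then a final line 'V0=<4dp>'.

No-arbitrage ⇒ martingale measure with p* = (R−d)/(u−d) = 0.5556.
Terminal values V(1,·): V(1,0)=82.1600, V(1,1)=174.0500
Node (0,0) S=175.0000: V=(p*·174.0500+(1−p*)·82.1600)/1.17=113.8547; Δ=(174.0500−82.1600)/(260.7500−134.7500)=0.7293; B=V−Δ·S=-13.7703
Each (Δ,B) replicates both successor values, so the strategy is self-financing and V0 is arbitrage-free.

(0,0): Delta=0.7293 Bond=-13.7703
V0=113.8547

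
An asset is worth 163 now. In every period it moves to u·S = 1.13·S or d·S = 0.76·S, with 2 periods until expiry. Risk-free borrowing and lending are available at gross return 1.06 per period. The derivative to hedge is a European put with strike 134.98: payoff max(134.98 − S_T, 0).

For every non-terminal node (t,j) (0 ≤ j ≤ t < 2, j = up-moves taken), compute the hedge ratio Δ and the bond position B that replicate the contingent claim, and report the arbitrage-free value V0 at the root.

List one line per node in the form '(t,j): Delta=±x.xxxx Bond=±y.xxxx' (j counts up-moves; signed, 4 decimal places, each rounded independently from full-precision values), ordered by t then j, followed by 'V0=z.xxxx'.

(0,0): Delta=-0.1208 Bond=20.9968
(1,0): Delta=-0.8908 Bond=117.6422
(1,1): Delta=0.0000 Bond=0.0000
V0=1.3007

No-arbitrage ⇒ martingale measure with p* = (R−d)/(u−d) = 0.8108.
Terminal payoffs: V(2,0)=40.8312, V(2,1)=0.0000, V(2,2)=0.0000
(1,0): S=123.8800. Δ = (V_up−V_dn)/(S_up−S_dn) = (0.0000−40.8312)/(139.9844−94.1488) = -0.8908. V = [p*·0.0000 + (1−p*)·40.8312]/1.06 = 7.2876. B = V − Δ·S = 117.6422.
(1,1): S=184.1900. Δ = (V_up−V_dn)/(S_up−S_dn) = (0.0000−0.0000)/(208.1347−139.9844) = 0.0000. V = [p*·0.0000 + (1−p*)·0.0000]/1.06 = 0.0000. B = V − Δ·S = 0.0000.
(0,0): S=163.0000. Δ = (V_up−V_dn)/(S_up−S_dn) = (0.0000−7.2876)/(184.1900−123.8800) = -0.1208. V = [p*·0.0000 + (1−p*)·7.2876]/1.06 = 1.3007. B = V − Δ·S = 20.9968.
Each (Δ,B) replicates both successor values, so the strategy is self-financing and V0 is arbitrage-free.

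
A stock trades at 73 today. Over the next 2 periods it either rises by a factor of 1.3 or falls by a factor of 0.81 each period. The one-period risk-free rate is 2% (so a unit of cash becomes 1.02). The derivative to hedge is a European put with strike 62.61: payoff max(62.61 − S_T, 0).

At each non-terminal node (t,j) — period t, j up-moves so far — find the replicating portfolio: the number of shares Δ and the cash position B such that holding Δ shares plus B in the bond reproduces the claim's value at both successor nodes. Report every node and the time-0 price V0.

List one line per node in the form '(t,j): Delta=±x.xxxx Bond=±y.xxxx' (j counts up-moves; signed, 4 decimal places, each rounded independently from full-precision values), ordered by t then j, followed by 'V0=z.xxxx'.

No-arbitrage ⇒ martingale measure with p* = (R−d)/(u−d) = 0.4286.
Payoff layer (t=2): V(2,0)=14.7147, V(2,1)=0.0000, V(2,2)=0.0000
  t=1,j=0: stock 59.1300 → up 76.8690 (V=0.0000), down 47.8953 (V=14.7147). Price 8.2435; hedge Δ=-0.5079, bond B=38.2735.
  t=1,j=1: stock 94.9000 → up 123.3700 (V=0.0000), down 76.8690 (V=0.0000). Price 0.0000; hedge Δ=0.0000, bond B=0.0000.
  t=0,j=0: stock 73.0000 → up 94.9000 (V=0.0000), down 59.1300 (V=8.2435). Price 4.6182; hedge Δ=-0.2305, bond B=21.4418.
Check: Δ(0,0)·S0 + B(0,0) = 4.6182 = V0.

(0,0): Delta=-0.2305 Bond=21.4418
(1,0): Delta=-0.5079 Bond=38.2735
(1,1): Delta=0.0000 Bond=0.0000
V0=4.6182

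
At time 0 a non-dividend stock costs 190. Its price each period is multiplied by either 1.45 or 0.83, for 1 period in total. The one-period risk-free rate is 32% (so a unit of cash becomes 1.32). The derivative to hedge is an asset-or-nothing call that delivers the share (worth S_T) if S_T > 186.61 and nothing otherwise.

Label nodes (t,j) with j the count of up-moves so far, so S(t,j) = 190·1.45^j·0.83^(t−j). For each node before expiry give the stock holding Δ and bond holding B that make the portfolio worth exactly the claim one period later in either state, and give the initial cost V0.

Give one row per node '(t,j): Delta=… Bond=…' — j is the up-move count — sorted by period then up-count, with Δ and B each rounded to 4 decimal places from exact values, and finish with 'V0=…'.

(0,0): Delta=2.3387 Bond=-279.4049
V0=164.9499

Since d<R<u, set p* = (R−d)/(u−d) = 0.7903; price each node as the discounted p*-expectation of its children.
Terminal payoffs: V(1,0)=0.0000, V(1,1)=275.5000
(0,0): S=190.0000. Δ = (V_up−V_dn)/(S_up−S_dn) = (275.5000−0.0000)/(275.5000−157.7000) = 2.3387. V = [p*·275.5000 + (1−p*)·0.0000]/1.32 = 164.9499. B = V − Δ·S = -279.4049.
Root portfolio cost Δ·190+B reproduces V0=164.9499.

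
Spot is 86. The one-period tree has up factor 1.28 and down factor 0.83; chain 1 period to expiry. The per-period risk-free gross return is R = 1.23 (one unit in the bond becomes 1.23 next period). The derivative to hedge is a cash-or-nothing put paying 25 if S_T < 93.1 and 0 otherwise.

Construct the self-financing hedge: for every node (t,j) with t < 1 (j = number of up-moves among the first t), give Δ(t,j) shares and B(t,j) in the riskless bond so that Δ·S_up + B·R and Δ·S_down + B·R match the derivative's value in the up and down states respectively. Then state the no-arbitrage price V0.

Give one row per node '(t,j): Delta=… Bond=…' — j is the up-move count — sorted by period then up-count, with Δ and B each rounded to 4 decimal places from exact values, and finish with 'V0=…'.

(0,0): Delta=-0.6460 Bond=57.8139
V0=2.2584

Since d<R<u, set p* = (R−d)/(u−d) = 0.8889; price each node as the discounted p*-expectation of its children.
Terminal payoffs: V(1,0)=25.0000, V(1,1)=0.0000
  t=0,j=0: stock 86.0000 → up 110.0800 (V=0.0000), down 71.3800 (V=25.0000). Price 2.2584; hedge Δ=-0.6460, bond B=57.8139.
Root portfolio cost Δ·86+B reproduces V0=2.2584.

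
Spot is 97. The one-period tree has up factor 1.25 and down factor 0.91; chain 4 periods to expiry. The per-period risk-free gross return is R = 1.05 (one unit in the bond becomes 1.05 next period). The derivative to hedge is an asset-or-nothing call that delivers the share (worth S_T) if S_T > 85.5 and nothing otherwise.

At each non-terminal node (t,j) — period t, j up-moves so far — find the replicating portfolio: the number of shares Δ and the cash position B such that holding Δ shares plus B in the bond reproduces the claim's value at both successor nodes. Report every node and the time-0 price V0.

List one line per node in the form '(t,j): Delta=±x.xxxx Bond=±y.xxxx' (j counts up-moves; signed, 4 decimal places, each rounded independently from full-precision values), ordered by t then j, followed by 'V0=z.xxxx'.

(0,0): Delta=1.3546 Bond=-40.9510
(1,0): Delta=1.6956 Bond=-73.0975
(1,1): Delta=1.0000 Bond=0.0000
(2,0): Delta=2.3645 Bond=-130.4791
(2,1): Delta=1.0000 Bond=0.0000
(2,2): Delta=1.0000 Bond=0.0000
(3,0): Delta=3.6765 Bond=-232.9052
(3,1): Delta=1.0000 Bond=0.0000
(3,2): Delta=1.0000 Bond=0.0000
(3,3): Delta=1.0000 Bond=0.0000
V0=90.4478

Under the risk-neutral measure, an up-move has probability p* = (R−d)/(u−d) = 0.4118 and values discount at R = 1.05.
Payoff layer (t=4): V(4,0)=0.0000, V(4,1)=91.3705, V(4,2)=125.5089, V(4,3)=172.4023, V(4,4)=236.8164
Node (3,0) S=73.0964: V=(p*·91.3705+(1−p*)·0.0000)/1.05=35.8316; Δ=(91.3705−0.0000)/(91.3705−66.5177)=3.6765; B=V−Δ·S=-232.9052
Node (3,1) S=100.4071: V=(p*·125.5089+(1−p*)·91.3705)/1.05=100.4071; Δ=(125.5089−91.3705)/(125.5089−91.3705)=1.0000; B=V−Δ·S=0.0000
Node (3,2) S=137.9219: V=(p*·172.4023+(1−p*)·125.5089)/1.05=137.9219; Δ=(172.4023−125.5089)/(172.4023−125.5089)=1.0000; B=V−Δ·S=0.0000
Node (3,3) S=189.4531: V=(p*·236.8164+(1−p*)·172.4023)/1.05=189.4531; Δ=(236.8164−172.4023)/(236.8164−172.4023)=1.0000; B=V−Δ·S=0.0000
Node (2,0) S=80.3257: V=(p*·100.4071+(1−p*)·35.8316)/1.05=59.4490; Δ=(100.4071−35.8316)/(100.4071−73.0964)=2.3645; B=V−Δ·S=-130.4791
Node (2,1) S=110.3375: V=(p*·137.9219+(1−p*)·100.4071)/1.05=110.3375; Δ=(137.9219−100.4071)/(137.9219−100.4071)=1.0000; B=V−Δ·S=0.0000
Node (2,2) S=151.5625: V=(p*·189.4531+(1−p*)·137.9219)/1.05=151.5625; Δ=(189.4531−137.9219)/(189.4531−137.9219)=1.0000; B=V−Δ·S=0.0000
Node (1,0) S=88.2700: V=(p*·110.3375+(1−p*)·59.4490)/1.05=76.5744; Δ=(110.3375−59.4490)/(110.3375−80.3257)=1.6956; B=V−Δ·S=-73.0975
Node (1,1) S=121.2500: V=(p*·151.5625+(1−p*)·110.3375)/1.05=121.2500; Δ=(151.5625−110.3375)/(151.5625−110.3375)=1.0000; B=V−Δ·S=0.0000
Node (0,0) S=97.0000: V=(p*·121.2500+(1−p*)·76.5744)/1.05=90.4478; Δ=(121.2500−76.5744)/(121.2500−88.2700)=1.3546; B=V−Δ·S=-40.9510
Self-financing check: at every node Δ·S+B equals the discounted successor values.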